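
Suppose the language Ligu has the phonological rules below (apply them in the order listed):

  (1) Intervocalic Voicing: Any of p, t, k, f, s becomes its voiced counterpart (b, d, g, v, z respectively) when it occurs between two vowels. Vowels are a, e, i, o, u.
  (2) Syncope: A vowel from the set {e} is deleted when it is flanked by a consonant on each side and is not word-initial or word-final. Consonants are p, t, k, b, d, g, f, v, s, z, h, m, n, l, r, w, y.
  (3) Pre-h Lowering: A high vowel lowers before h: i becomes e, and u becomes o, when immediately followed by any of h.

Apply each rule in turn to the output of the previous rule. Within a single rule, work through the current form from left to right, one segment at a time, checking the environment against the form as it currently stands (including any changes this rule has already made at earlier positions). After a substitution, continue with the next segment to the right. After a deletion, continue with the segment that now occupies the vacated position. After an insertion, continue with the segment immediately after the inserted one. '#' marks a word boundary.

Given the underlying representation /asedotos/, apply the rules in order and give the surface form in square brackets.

(1) Intervocalic Voicing: [asedotos] → [azedodos]
(2) Syncope: [azedodos] → [azdodos]
(3) Pre-h Lowering: no change — [azdodos]

[azdodos]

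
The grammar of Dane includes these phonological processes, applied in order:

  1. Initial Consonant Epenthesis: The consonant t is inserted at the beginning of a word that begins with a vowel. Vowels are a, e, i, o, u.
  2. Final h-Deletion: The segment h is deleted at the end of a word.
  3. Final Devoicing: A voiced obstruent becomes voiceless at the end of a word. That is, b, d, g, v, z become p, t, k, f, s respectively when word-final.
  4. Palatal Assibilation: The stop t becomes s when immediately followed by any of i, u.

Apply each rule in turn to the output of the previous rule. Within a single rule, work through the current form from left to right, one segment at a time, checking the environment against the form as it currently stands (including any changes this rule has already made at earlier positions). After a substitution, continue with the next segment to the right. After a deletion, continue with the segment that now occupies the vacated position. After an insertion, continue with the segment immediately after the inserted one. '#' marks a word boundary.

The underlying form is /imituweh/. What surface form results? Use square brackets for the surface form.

1 Initial Consonant Epenthesis: [imituweh] → [timituweh]
2 Final h-Deletion: [timituweh] → [timituwe]
3 Final Devoicing: no change — [timituwe]
4 Palatal Assibilation: [timituwe] → [simisuwe]

[simisuwe]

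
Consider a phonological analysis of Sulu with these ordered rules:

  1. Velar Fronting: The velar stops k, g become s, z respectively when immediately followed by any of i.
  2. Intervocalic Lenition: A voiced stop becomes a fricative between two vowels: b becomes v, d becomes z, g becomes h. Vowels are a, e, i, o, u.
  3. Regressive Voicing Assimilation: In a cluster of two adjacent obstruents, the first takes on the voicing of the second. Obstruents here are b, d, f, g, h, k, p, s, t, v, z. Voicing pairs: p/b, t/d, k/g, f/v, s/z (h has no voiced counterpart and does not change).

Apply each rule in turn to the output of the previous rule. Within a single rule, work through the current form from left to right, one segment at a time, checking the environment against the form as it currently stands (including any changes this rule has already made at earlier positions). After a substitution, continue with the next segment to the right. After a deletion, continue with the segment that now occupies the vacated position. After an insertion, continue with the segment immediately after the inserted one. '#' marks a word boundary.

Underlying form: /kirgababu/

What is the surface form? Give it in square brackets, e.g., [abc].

1 Velar Fronting: [kirgababu] → [sirgababu]
2 Intervocalic Lenition: [sirgababu] → [sirgavavu]
3 Regressive Voicing Assimilation: no change — [sirgavavu]

[sirgavavu]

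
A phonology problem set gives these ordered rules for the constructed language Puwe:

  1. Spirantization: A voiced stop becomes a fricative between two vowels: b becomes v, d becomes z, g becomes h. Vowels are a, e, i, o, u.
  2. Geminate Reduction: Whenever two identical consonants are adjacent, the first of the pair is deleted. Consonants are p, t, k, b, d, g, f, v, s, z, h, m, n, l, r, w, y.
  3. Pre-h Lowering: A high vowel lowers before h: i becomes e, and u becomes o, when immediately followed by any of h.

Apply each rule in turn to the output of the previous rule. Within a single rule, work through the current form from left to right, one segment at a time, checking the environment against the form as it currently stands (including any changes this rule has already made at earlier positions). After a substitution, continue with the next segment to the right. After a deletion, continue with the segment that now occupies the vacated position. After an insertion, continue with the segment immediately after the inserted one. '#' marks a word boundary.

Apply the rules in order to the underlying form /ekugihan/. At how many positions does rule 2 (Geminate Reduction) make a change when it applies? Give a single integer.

0

1 Spirantization: [ekugihan] → [ekuhihan]
2 Geminate Reduction: no change — [ekuhihan]
3 Pre-h Lowering: [ekuhihan] → [ekohehan]
Rule 2 changed 0 position(s).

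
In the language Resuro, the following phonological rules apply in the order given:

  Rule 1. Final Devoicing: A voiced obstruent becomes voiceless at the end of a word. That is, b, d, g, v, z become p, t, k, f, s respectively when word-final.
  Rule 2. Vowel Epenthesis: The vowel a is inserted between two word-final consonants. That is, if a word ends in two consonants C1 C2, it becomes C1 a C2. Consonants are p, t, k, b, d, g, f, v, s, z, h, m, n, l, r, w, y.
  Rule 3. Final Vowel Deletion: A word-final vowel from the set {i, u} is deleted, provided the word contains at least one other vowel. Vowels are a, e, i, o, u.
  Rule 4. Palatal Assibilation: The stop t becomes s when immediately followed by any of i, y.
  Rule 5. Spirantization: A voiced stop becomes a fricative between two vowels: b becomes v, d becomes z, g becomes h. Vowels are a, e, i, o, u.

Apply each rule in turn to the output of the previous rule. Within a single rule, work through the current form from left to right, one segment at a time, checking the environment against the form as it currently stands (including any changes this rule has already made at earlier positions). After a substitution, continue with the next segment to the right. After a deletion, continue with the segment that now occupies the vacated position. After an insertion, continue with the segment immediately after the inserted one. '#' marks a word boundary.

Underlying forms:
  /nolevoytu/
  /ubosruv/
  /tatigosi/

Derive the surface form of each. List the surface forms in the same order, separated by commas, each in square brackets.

/nolevoytu/:
  Rule 1 Final Devoicing: no change — [nolevoytu]
  Rule 2 Vowel Epenthesis: no change — [nolevoytu]
  Rule 3 Final Vowel Deletion: [nolevoytu] → [nolevoyt]
  Rule 4 Palatal Assibilation: no change — [nolevoyt]
  Rule 5 Spirantization: no change — [nolevoyt]
/ubosruv/:
  Rule 1 Final Devoicing: [ubosruv] → [ubosruf]
  Rule 2 Vowel Epenthesis: no change — [ubosruf]
  Rule 3 Final Vowel Deletion: no change — [ubosruf]
  Rule 4 Palatal Assibilation: no change — [ubosruf]
  Rule 5 Spirantization: [ubosruf] → [uvosruf]
/tatigosi/:
  Rule 1 Final Devoicing: no change — [tatigosi]
  Rule 2 Vowel Epenthesis: no change — [tatigosi]
  Rule 3 Final Vowel Deletion: [tatigosi] → [tatigos]
  Rule 4 Palatal Assibilation: [tatigos] → [tasigos]
  Rule 5 Spirantization: [tasigos] → [tasihos]

[nolevoyt], [uvosruf], [tasihos]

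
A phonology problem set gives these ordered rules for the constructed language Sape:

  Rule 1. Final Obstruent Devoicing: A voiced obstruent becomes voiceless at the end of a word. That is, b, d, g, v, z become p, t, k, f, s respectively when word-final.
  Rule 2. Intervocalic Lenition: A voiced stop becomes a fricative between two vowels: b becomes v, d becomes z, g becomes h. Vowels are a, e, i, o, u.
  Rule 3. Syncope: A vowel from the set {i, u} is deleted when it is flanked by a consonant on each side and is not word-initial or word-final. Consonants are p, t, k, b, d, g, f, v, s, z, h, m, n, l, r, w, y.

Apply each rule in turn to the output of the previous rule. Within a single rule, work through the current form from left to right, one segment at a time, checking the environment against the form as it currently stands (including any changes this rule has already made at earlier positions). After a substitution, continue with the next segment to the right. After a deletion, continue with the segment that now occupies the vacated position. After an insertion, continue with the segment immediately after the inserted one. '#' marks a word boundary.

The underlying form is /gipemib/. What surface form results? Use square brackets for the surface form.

[gpemp]

Rule 1 Final Obstruent Devoicing: [gipemib] → [gipemip]
Rule 2 Intervocalic Lenition: no change — [gipemip]
Rule 3 Syncope: [gipemip] → [gpemp]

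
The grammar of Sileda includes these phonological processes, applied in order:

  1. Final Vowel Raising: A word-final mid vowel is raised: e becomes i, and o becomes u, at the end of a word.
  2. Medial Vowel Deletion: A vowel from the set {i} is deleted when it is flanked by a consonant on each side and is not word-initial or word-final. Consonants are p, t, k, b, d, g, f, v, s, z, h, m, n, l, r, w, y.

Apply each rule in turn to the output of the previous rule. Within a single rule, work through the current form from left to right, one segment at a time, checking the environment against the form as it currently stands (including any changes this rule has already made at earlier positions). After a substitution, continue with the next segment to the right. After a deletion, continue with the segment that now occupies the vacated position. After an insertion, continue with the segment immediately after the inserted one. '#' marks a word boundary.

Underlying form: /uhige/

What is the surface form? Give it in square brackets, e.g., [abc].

1 Final Vowel Raising: [uhige] → [uhigi]
2 Medial Vowel Deletion: [uhigi] → [uhgi]

[uhgi]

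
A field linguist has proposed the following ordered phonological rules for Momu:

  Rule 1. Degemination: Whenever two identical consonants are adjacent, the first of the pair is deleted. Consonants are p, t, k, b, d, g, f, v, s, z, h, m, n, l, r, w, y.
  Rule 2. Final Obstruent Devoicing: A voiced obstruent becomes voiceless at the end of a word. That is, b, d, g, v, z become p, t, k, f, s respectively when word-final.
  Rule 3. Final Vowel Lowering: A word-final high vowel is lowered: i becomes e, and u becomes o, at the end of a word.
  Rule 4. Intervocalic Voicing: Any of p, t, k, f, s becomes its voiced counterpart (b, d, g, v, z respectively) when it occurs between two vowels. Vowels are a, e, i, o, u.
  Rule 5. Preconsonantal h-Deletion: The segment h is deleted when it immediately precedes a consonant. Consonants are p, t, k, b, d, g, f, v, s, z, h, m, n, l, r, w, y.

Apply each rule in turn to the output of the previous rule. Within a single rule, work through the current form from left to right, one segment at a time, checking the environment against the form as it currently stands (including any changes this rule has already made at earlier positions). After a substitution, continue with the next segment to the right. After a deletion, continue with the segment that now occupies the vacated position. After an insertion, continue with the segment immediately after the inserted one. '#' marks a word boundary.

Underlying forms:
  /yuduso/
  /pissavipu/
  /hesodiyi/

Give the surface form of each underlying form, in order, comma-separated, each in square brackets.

[yuduzo], [pizavibo], [hezodiye]

/yuduso/:
  Rule 1 Degemination: no change — [yuduso]
  Rule 2 Final Obstruent Devoicing: no change — [yuduso]
  Rule 3 Final Vowel Lowering: no change — [yuduso]
  Rule 4 Intervocalic Voicing: [yuduso] → [yuduzo]
  Rule 5 Preconsonantal h-Deletion: no change — [yuduzo]
/pissavipu/:
  Rule 1 Degemination: [pissavipu] → [pisavipu]
  Rule 2 Final Obstruent Devoicing: no change — [pisavipu]
  Rule 3 Final Vowel Lowering: [pisavipu] → [pisavipo]
  Rule 4 Intervocalic Voicing: [pisavipo] → [pizavibo]
  Rule 5 Preconsonantal h-Deletion: no change — [pizavibo]
/hesodiyi/:
  Rule 1 Degemination: no change — [hesodiyi]
  Rule 2 Final Obstruent Devoicing: no change — [hesodiyi]
  Rule 3 Final Vowel Lowering: [hesodiyi] → [hesodiye]
  Rule 4 Intervocalic Voicing: [hesodiye] → [hezodiye]
  Rule 5 Preconsonantal h-Deletion: no change — [hezodiye]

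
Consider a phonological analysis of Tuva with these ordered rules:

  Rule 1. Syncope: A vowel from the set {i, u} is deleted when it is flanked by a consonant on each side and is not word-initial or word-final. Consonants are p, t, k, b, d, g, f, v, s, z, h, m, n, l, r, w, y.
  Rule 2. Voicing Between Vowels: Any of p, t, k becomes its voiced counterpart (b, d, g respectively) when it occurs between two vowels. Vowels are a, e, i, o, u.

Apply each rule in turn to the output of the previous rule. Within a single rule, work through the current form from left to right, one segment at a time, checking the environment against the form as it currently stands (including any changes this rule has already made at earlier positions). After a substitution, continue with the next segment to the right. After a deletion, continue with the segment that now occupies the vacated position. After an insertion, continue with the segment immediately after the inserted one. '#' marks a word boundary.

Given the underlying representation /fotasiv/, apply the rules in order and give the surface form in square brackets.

[fodasv]

Rule 1 Syncope: [fotasiv] → [fotasv]
Rule 2 Voicing Between Vowels: [fotasv] → [fodasv]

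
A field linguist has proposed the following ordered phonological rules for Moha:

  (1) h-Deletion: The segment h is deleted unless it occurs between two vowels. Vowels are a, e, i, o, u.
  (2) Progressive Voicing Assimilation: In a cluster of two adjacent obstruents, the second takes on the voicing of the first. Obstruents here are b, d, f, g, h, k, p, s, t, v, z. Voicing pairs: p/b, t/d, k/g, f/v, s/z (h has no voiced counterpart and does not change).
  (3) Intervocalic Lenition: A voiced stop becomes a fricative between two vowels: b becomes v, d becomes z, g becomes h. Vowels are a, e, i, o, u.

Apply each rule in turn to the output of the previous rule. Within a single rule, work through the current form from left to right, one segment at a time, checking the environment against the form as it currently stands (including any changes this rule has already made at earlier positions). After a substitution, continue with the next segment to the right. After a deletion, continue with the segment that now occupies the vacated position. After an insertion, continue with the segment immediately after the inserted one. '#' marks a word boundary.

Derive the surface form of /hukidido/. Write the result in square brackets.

(1) h-Deletion: [hukidido] → [ukidido]
(2) Progressive Voicing Assimilation: no change — [ukidido]
(3) Intervocalic Lenition: [ukidido] → [ukizizo]

[ukizizo]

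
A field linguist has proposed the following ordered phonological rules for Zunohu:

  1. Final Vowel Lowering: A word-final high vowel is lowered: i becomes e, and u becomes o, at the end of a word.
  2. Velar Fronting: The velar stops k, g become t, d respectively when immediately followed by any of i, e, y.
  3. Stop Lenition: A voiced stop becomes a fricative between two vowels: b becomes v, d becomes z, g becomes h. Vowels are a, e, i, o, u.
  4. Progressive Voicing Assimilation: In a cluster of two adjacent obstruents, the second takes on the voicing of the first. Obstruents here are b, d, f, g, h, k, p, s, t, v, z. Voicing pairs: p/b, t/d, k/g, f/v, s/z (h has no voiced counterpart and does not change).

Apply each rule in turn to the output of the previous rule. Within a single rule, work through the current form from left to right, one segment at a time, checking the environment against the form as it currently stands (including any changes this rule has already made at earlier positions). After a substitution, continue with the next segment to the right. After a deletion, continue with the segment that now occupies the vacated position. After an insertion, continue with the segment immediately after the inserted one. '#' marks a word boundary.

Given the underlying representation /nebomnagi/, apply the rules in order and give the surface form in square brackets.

[nevomnaze]

1 Final Vowel Lowering: [nebomnagi] → [nebomnage]
2 Velar Fronting: [nebomnage] → [nebomnade]
3 Stop Lenition: [nebomnade] → [nevomnaze]
4 Progressive Voicing Assimilation: no change — [nevomnaze]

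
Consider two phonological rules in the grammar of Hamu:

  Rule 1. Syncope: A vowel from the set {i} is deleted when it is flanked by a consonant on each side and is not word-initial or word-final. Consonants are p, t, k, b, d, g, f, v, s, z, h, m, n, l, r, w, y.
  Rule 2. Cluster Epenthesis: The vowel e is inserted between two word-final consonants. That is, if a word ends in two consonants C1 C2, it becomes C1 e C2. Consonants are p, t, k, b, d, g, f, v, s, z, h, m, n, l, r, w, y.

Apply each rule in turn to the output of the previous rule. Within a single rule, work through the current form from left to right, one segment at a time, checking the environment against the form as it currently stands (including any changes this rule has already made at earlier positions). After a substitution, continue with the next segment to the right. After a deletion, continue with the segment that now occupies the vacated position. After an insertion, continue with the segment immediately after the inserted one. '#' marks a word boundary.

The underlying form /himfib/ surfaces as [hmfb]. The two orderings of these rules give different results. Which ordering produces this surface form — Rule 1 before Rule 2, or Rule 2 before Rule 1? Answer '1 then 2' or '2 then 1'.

Order 1 then 2:
  1 Syncope: [himfib] → [hmfb]
  2 Cluster Epenthesis: [hmfb] → [hmfeb]
  result: [hmfeb]
Order 2 then 1:
  2 Cluster Epenthesis: no change — [himfib]
  1 Syncope: [himfib] → [hmfb]
  result: [hmfb]

2 then 1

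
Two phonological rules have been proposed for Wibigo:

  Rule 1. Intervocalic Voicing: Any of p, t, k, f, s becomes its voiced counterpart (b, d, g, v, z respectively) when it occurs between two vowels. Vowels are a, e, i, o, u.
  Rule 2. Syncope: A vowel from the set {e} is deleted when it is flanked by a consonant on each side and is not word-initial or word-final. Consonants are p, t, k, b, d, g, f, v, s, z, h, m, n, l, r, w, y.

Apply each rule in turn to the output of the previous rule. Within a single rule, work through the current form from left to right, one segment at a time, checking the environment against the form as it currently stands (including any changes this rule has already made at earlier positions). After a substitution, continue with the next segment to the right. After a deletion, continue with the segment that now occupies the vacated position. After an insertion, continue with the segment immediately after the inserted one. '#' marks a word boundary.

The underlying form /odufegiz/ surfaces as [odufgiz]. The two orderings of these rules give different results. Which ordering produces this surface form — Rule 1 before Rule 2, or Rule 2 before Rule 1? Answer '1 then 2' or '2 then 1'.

2 then 1

Order 1 then 2:
  1 Intervocalic Voicing: [odufegiz] → [oduvegiz]
  2 Syncope: [oduvegiz] → [oduvgiz]
  result: [oduvgiz]
Order 2 then 1:
  2 Syncope: [odufegiz] → [odufgiz]
  1 Intervocalic Voicing: no change — [odufgiz]
  result: [odufgiz]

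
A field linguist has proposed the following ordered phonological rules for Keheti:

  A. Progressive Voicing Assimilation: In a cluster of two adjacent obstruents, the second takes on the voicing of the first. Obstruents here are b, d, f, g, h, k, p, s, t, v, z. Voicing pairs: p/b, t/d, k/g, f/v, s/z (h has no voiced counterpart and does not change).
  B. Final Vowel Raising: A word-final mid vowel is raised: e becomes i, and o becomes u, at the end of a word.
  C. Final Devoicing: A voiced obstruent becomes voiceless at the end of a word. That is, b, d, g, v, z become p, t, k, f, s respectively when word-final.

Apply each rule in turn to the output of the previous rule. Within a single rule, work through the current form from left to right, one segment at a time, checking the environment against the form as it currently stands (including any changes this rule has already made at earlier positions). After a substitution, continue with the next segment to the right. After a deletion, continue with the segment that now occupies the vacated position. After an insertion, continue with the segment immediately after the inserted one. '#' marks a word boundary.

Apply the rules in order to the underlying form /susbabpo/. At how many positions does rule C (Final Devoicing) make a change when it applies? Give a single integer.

A Progressive Voicing Assimilation: [susbabpo] → [suspabbo]
B Final Vowel Raising: [suspabbo] → [suspabbu]
C Final Devoicing: no change — [suspabbu]
Rule C changed 0 position(s).

0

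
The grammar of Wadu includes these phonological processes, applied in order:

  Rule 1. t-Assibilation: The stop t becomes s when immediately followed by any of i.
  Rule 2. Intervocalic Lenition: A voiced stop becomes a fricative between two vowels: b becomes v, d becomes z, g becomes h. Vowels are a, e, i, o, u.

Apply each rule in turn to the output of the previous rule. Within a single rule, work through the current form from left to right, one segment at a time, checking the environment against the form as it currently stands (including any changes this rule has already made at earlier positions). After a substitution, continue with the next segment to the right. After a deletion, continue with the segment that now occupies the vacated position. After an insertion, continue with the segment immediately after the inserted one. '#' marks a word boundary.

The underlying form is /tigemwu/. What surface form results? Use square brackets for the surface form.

[sihemwu]

Rule 1 t-Assibilation: [tigemwu] → [sigemwu]
Rule 2 Intervocalic Lenition: [sigemwu] → [sihemwu]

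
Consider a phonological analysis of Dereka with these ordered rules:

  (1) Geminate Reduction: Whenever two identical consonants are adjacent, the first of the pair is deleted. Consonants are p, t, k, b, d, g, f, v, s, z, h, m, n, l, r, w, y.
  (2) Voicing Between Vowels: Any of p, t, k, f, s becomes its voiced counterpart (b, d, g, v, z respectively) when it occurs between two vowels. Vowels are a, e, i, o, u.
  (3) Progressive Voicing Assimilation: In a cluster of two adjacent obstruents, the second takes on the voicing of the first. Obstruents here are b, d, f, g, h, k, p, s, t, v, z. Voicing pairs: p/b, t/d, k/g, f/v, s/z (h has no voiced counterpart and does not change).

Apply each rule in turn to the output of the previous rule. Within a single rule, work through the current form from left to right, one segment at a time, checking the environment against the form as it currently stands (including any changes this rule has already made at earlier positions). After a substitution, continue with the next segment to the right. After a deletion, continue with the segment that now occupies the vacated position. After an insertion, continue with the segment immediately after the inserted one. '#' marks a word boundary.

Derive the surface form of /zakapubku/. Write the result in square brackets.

(1) Geminate Reduction: no change — [zakapubku]
(2) Voicing Between Vowels: [zakapubku] → [zagabubku]
(3) Progressive Voicing Assimilation: [zagabubku] → [zagabubgu]

[zagabubgu]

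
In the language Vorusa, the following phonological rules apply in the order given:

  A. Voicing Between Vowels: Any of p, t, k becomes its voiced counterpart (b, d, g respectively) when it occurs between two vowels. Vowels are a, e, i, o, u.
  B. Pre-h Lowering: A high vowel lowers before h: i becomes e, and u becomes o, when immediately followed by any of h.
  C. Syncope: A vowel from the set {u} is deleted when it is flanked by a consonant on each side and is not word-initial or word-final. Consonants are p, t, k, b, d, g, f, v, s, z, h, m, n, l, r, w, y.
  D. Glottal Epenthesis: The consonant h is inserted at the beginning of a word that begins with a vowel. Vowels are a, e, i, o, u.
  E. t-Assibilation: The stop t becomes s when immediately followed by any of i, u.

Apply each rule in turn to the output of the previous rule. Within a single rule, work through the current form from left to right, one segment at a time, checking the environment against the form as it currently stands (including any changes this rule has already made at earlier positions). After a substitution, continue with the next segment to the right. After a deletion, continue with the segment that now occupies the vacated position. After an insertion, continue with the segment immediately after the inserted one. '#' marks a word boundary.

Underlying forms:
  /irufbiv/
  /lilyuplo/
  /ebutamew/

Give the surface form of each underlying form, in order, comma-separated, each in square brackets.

/irufbiv/:
  A Voicing Between Vowels: no change — [irufbiv]
  B Pre-h Lowering: no change — [irufbiv]
  C Syncope: [irufbiv] → [irfbiv]
  D Glottal Epenthesis: [irfbiv] → [hirfbiv]
  E t-Assibilation: no change — [hirfbiv]
/lilyuplo/:
  A Voicing Between Vowels: no change — [lilyuplo]
  B Pre-h Lowering: no change — [lilyuplo]
  C Syncope: [lilyuplo] → [lilyplo]
  D Glottal Epenthesis: no change — [lilyplo]
  E t-Assibilation: no change — [lilyplo]
/ebutamew/:
  A Voicing Between Vowels: [ebutamew] → [ebudamew]
  B Pre-h Lowering: no change — [ebudamew]
  C Syncope: [ebudamew] → [ebdamew]
  D Glottal Epenthesis: [ebdamew] → [hebdamew]
  E t-Assibilation: no change — [hebdamew]

[hirfbiv], [lilyplo], [hebdamew]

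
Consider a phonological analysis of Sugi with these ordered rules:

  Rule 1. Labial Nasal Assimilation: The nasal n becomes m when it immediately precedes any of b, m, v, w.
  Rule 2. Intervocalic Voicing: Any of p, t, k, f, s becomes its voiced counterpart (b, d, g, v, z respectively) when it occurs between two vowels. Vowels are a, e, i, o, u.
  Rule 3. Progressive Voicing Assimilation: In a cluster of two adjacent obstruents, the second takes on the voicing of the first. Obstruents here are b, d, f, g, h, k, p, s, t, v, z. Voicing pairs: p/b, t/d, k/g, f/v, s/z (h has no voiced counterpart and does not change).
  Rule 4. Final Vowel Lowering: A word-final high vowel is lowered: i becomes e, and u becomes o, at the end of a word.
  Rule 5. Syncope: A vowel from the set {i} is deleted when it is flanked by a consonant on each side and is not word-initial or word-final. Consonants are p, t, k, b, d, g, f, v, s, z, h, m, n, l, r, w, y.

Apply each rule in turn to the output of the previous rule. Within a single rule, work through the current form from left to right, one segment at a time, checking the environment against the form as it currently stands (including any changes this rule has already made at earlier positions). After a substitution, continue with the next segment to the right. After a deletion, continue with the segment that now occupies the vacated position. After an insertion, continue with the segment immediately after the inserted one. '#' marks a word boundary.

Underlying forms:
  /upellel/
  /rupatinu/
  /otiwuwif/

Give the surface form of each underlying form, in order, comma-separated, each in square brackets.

/upellel/:
  Rule 1 Labial Nasal Assimilation: no change — [upellel]
  Rule 2 Intervocalic Voicing: [upellel] → [ubellel]
  Rule 3 Progressive Voicing Assimilation: no change — [ubellel]
  Rule 4 Final Vowel Lowering: no change — [ubellel]
  Rule 5 Syncope: no change — [ubellel]
/rupatinu/:
  Rule 1 Labial Nasal Assimilation: no change — [rupatinu]
  Rule 2 Intervocalic Voicing: [rupatinu] → [rubadinu]
  Rule 3 Progressive Voicing Assimilation: no change — [rubadinu]
  Rule 4 Final Vowel Lowering: [rubadinu] → [rubadino]
  Rule 5 Syncope: [rubadino] → [rubadno]
/otiwuwif/:
  Rule 1 Labial Nasal Assimilation: no change — [otiwuwif]
  Rule 2 Intervocalic Voicing: [otiwuwif] → [odiwuwif]
  Rule 3 Progressive Voicing Assimilation: no change — [odiwuwif]
  Rule 4 Final Vowel Lowering: no change — [odiwuwif]
  Rule 5 Syncope: [odiwuwif] → [odwuwf]

[ubellel], [rubadno], [odwuwf]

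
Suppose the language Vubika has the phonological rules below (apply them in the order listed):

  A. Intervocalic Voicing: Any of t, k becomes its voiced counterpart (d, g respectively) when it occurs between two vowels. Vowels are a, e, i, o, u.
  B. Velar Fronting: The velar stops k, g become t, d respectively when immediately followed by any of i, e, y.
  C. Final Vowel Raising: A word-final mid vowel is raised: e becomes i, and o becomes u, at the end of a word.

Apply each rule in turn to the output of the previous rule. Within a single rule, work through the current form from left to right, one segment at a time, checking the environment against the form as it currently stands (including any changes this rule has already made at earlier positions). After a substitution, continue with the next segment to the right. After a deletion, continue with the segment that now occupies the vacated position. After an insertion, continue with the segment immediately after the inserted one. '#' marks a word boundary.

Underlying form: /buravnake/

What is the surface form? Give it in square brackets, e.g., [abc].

[buravnadi]

A Intervocalic Voicing: [buravnake] → [buravnage]
B Velar Fronting: [buravnage] → [buravnade]
C Final Vowel Raising: [buravnade] → [buravnadi]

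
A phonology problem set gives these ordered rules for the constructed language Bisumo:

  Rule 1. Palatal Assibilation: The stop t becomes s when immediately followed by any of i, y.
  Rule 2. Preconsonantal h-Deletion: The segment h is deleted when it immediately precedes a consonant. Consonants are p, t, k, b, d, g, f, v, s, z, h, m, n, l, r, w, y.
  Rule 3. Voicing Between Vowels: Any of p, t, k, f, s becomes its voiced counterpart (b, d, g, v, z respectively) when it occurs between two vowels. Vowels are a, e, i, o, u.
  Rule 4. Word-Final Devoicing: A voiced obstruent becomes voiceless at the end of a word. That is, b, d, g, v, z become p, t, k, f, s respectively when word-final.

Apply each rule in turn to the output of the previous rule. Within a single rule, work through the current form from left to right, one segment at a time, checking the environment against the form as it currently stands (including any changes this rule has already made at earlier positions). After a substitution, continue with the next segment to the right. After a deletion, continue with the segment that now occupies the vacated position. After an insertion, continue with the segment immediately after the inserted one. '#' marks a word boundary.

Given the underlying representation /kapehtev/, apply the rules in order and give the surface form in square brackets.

Rule 1 Palatal Assibilation: no change — [kapehtev]
Rule 2 Preconsonantal h-Deletion: [kapehtev] → [kapetev]
Rule 3 Voicing Between Vowels: [kapetev] → [kabedev]
Rule 4 Word-Final Devoicing: [kabedev] → [kabedef]

[kabedef]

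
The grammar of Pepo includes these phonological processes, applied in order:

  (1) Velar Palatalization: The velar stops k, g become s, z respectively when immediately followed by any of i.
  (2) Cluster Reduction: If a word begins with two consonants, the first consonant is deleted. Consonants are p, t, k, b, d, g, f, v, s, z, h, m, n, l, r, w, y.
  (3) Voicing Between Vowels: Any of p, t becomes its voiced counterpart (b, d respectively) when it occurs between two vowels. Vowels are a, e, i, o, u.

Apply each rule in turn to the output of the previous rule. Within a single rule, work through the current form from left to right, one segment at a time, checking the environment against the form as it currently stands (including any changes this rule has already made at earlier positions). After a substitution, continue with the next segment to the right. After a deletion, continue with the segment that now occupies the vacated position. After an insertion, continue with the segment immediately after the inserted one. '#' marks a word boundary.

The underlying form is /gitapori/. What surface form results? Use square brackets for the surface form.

[zidabori]

(1) Velar Palatalization: [gitapori] → [zitapori]
(2) Cluster Reduction: no change — [zitapori]
(3) Voicing Between Vowels: [zitapori] → [zidabori]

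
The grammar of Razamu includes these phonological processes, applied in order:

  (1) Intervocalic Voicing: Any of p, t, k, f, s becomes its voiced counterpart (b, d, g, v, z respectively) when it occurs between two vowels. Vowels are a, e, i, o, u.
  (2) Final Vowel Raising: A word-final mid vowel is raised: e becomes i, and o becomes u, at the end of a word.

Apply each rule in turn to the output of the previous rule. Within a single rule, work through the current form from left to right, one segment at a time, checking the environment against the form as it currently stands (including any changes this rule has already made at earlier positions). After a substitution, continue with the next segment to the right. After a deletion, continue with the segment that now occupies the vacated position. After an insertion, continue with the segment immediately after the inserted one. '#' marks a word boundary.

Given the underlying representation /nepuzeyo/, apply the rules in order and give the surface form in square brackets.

(1) Intervocalic Voicing: [nepuzeyo] → [nebuzeyo]
(2) Final Vowel Raising: [nebuzeyo] → [nebuzeyu]

[nebuzeyu]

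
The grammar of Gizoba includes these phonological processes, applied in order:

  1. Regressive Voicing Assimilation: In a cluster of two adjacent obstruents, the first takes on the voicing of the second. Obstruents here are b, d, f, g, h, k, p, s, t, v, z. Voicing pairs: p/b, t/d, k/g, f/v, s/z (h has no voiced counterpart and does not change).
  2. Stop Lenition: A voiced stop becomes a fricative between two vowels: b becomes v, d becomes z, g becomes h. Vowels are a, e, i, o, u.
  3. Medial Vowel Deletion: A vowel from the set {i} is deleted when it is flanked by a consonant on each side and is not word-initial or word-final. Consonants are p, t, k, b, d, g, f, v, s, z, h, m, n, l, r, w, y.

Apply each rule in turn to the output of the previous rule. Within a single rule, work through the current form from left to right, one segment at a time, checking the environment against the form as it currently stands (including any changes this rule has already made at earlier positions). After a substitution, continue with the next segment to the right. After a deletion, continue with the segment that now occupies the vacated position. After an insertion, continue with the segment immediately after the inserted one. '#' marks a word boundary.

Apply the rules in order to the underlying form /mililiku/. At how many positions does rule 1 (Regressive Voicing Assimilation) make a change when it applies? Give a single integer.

0

1 Regressive Voicing Assimilation: no change — [mililiku]
2 Stop Lenition: no change — [mililiku]
3 Medial Vowel Deletion: [mililiku] → [mllku]
Rule 1 changed 0 position(s).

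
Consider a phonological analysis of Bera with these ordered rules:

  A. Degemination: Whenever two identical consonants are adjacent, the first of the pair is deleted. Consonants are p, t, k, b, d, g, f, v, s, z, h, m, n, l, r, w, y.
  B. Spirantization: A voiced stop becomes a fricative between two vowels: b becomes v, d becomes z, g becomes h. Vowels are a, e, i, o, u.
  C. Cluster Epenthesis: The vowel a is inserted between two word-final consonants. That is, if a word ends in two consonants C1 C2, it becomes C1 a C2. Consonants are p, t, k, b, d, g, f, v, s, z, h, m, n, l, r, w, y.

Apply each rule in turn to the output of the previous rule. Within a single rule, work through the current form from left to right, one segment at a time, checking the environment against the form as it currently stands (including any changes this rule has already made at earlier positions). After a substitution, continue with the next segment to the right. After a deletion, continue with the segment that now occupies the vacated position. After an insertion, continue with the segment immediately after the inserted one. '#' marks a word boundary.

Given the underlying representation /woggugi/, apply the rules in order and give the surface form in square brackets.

[wohuhi]

A Degemination: [woggugi] → [wogugi]
B Spirantization: [wogugi] → [wohuhi]
C Cluster Epenthesis: no change — [wohuhi]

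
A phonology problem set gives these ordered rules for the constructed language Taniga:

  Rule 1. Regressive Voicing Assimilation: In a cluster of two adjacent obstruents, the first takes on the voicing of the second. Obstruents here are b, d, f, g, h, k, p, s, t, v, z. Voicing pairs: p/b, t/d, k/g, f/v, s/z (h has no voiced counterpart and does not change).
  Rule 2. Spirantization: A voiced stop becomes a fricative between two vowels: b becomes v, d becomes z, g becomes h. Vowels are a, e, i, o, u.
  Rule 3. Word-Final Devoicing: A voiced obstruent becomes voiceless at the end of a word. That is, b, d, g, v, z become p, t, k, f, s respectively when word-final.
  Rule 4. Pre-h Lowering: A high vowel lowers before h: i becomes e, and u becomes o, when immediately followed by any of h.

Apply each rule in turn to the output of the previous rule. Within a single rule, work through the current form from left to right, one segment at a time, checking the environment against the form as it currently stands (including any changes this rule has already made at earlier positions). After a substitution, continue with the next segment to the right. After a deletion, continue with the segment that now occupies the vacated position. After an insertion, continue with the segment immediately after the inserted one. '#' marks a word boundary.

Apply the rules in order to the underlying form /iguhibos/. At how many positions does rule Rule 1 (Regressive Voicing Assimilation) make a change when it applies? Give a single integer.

Rule 1 Regressive Voicing Assimilation: no change — [iguhibos]
Rule 2 Spirantization: [iguhibos] → [ihuhivos]
Rule 3 Word-Final Devoicing: no change — [ihuhivos]
Rule 4 Pre-h Lowering: [ihuhivos] → [ehohivos]
Rule Rule 1 changed 0 position(s).

0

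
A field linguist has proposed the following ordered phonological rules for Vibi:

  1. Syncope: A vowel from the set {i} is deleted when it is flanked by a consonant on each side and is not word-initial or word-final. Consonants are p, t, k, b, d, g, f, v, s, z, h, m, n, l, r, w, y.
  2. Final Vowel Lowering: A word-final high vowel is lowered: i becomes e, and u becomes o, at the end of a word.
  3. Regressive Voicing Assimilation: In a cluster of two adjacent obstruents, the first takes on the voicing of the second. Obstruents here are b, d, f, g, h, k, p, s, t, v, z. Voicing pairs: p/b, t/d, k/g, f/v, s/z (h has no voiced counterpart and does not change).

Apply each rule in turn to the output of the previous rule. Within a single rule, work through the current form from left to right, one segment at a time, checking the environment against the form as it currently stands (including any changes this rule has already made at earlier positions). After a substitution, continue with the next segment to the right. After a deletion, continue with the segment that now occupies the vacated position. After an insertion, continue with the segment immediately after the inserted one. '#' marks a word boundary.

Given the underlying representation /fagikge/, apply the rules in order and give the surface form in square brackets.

1 Syncope: [fagikge] → [fagkge]
2 Final Vowel Lowering: no change — [fagkge]
3 Regressive Voicing Assimilation: [fagkge] → [fakgge]

[fakgge]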